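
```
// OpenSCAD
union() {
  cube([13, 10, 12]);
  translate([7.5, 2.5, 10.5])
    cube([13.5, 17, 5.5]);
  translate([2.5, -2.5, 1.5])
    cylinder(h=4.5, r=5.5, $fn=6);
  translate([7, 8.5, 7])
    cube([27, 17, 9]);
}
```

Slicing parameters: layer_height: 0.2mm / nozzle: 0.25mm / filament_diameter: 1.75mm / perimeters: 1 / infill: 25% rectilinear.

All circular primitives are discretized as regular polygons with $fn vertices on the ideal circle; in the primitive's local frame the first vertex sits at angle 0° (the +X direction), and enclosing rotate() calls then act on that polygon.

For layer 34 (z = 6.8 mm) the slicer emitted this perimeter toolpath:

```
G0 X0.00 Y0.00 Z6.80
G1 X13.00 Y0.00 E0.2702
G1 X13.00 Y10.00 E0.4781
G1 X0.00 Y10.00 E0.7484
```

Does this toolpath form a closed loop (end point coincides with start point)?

Start point (G0): (0.00, 0.00). End point (last G1): the path does not return to the start — open.

no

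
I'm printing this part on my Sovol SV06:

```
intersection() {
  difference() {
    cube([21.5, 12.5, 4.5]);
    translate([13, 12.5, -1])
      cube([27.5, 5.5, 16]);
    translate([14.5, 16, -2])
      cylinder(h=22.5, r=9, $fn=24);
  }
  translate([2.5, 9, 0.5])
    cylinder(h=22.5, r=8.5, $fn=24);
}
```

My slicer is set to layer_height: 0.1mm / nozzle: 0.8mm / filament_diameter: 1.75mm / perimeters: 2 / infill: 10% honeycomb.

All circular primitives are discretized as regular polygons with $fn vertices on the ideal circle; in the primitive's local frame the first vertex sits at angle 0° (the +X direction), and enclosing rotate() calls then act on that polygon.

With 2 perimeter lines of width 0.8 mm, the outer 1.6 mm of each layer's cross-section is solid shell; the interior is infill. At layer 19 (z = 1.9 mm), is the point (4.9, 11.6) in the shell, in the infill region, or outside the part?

At z = 1.9 mm: the cube (footprint 21.5×12.5) is included at this height; the cube at (13, 12.5) (footprint 27.5×5.5) is included at this height; the r=9 cylinder at (14.5, 16) gives a regular 24-gon of circumradius 9 (constant along its height); Taking the first minus the rest: starting from the 21.5×12.5 cube, the 27.5×5.5 cube at (13, 12.5) misses the remaining region (no effect); the r=9 cylinder at (14.5, 16) partially overlaps it — only the 63.37 mm² overlap (of its 251.57 mm²) is removed, clipping the outline — 1 connected region; the r=8.5 cylinder at (2.5, 9) gives a regular 24-gon of circumradius 8.5 (constant along its height); After intersecting: the r=8.5 cylinder at (2.5, 9) partially overlaps the result so far; clipping to the common part keeps 101.37 mm² — 1 connected region. Overall, the cross-section is a single solid region. The nearest boundary edge runs (0.00, 12.50)→(6.29, 12.50); distance from the point to it = 0.90 mm. The point is inside the cross-section, 0.90 mm from the nearest boundary — within the 1.6 mm shell band (2 × 0.8).

shell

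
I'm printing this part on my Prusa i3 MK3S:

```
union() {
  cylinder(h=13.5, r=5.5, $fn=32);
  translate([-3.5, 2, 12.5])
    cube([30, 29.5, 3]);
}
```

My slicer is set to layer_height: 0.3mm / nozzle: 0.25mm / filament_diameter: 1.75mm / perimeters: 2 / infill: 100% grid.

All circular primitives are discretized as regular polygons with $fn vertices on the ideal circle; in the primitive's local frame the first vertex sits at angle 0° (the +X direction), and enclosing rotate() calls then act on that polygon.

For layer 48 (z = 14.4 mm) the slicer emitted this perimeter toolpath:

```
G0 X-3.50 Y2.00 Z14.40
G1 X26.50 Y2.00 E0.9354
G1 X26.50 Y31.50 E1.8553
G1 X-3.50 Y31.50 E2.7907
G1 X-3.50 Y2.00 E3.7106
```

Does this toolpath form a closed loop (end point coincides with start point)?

yes

Start point (G0): (-3.50, 2.00). End point (last G1): the path returns to the start — closed.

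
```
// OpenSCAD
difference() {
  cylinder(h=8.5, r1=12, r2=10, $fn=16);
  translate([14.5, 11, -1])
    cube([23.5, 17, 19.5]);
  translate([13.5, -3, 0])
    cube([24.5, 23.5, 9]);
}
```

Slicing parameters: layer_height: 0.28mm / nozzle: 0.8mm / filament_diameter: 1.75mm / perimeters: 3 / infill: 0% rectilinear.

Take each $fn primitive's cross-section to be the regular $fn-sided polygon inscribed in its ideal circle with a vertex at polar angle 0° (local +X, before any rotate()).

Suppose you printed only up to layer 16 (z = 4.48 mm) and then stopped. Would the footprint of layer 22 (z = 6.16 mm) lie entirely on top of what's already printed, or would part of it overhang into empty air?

Compare the two slices. At z = 4.48: the cone contributes a regular 16-gon of circumradius 10.946 (interpolated between r1=12 and r2=10 at t=0.527) (area = (16/2)·10.946²·sin(360°/16) = 366.80 mm²); the 23.5×17 cube at (14.5, 11) contributes its full rectangle (area 399.50 mm²); the cube at (13.5, -3) (footprint 24.5×23.5) is included at this height (area 575.75 mm²); Subtracting the remaining from the first: starting from the cone (366.80 mm²), the 23.5×17 cube at (14.5, 11) misses the remaining region (no effect); the 24.5×23.5 cube at (13.5, -3) misses the remaining region (no effect) — area = 366.80 mm². At z = 6.16: the cone contributes a regular 16-gon of circumradius 10.551 (interpolated between r1=12 and r2=10 at t=0.725) (area = (16/2)·10.551²·sin(360°/16) = 340.79 mm²); the cube at (14.5, 11) is present — its section is the full 23.5×17 rectangle (area 399.50 mm²); the 24.5×23.5 cube at (13.5, -3) contributes its full rectangle (area 575.75 mm²); After the difference (first − rest): starting from the cone (340.79 mm²), the 23.5×17 cube at (14.5, 11) misses the remaining region (no effect); the 24.5×23.5 cube at (13.5, -3) misses the remaining region (no effect) — area = 340.79 mm². Checking containment: the cross-section at z = 6.16 is a subset of the cross-section at z = 4.48.

entirely on top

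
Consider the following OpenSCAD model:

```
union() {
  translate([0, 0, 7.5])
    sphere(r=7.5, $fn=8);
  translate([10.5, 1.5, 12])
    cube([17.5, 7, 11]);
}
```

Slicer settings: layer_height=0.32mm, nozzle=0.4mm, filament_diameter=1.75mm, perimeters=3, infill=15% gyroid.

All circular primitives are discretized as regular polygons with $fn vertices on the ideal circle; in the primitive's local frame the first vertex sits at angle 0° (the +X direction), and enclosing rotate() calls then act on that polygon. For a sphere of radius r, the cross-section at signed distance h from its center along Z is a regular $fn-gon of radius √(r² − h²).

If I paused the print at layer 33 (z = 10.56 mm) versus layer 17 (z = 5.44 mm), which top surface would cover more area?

Layer 33 (z = 10.56): the r=7.5 sphere contributes a regular 8-gon of circumradius √(7.5²−3.06²) = 6.847 (area = (8/2)·6.847²·sin(360°/8) = 132.61 mm²); the cube at (10.5, 1.5) is not intersected at this z (z outside [12, 23]); Merging all regions: only the r=7.5 sphere is present, so the union is just that shape — area = 132.61 mm². So its area = 132.61 mm². Layer 17 (z = 5.44): the sphere: section is a regular 8-gon, circumradius = √(r²−h²) = √(7.5²−2.06²) = 7.212 (area = (8/2)·7.212²·sin(360°/8) = 147.10 mm²); the cube at (10.5, 1.5) is not intersected at this z (z outside [12, 23]); Combining (union): only the r=7.5 sphere is present, so the union is just that shape — area = 147.10 mm². So its area = 147.10 mm². Layer 17 is larger (147.10 vs 132.61 mm²).

layer 17 (z = 5.44 mm)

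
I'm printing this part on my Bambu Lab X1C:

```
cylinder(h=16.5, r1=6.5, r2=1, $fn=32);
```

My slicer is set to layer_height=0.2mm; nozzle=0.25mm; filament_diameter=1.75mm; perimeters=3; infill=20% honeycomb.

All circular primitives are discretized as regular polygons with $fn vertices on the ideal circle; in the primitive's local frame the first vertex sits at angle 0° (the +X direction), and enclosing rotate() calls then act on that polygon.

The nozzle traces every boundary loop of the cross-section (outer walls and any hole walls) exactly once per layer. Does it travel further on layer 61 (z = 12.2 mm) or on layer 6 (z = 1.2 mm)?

layer 6 (z = 1.2 mm)

Layer 61 (z = 12.2): the cone: at t=0.739 of its height the radius interpolates to r₁+(r₂−r₁)t = 2.433, giving a regular 32-gon of that circumradius (perimeter = 2·32·2.433·sin(180°/32) = 15.26 mm). So its perimeter = 15.26 mm. Layer 6 (z = 1.2): the cone contributes a regular 32-gon of circumradius 6.100 (interpolated between r1=6.5 and r2=1 at t=0.073) (perimeter = 2·32·6.100·sin(180°/32) = 38.27 mm). So its perimeter = 38.27 mm. Layer 6 is larger (38.27 vs 15.26 mm).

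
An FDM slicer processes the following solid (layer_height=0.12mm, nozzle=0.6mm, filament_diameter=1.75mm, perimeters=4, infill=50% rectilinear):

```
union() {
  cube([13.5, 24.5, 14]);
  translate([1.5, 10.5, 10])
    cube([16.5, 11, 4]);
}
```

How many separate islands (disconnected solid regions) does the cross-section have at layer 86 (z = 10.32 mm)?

1

At z = 10.32 mm: the cube is present — its section is the full 13.5×24.5 rectangle; the cube at (1.5, 10.5) is present — its section is the full 16.5×11 rectangle; Taking the union: the regions partially overlap (shared area 132.00 mm²), so overlapping operands fuse into one piece — 1 connected region. Overall, the cross-section is a single solid region. Island count = 1.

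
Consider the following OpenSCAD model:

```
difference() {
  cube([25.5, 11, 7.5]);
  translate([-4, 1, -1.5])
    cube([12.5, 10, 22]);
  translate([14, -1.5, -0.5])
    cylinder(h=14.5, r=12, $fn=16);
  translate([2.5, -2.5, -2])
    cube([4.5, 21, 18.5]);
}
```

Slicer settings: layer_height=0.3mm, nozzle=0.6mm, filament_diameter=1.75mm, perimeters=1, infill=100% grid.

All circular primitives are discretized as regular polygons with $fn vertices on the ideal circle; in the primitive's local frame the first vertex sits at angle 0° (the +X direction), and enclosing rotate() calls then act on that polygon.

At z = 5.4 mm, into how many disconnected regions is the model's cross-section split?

At z = 5.4 mm: the cube is present — its section is the full 25.5×11 rectangle; the cube at (-4, 1) (footprint 12.5×10) is included at this height; the r=12 cylinder at (14, -1.5) gives a regular 16-gon of circumradius 12 (constant along its height); the cube at (2.5, -2.5) is present — its section is the full 4.5×21 rectangle; After the difference (first − rest): starting from the 25.5×11 cube, the 12.5×10 cube at (-4, 1) partially overlaps it — only the 85.00 mm² overlap (of its 125.00 mm²) is removed, clipping the outline; the r=12 cylinder at (14, -1.5) partially overlaps it — only the 152.98 mm² overlap (of its 440.85 mm²) is removed, clipping the outline; the 4.5×21 cube at (2.5, -2.5) misses the remaining region (no effect) — 2 connected regions. The result has 2 disconnected regions.

2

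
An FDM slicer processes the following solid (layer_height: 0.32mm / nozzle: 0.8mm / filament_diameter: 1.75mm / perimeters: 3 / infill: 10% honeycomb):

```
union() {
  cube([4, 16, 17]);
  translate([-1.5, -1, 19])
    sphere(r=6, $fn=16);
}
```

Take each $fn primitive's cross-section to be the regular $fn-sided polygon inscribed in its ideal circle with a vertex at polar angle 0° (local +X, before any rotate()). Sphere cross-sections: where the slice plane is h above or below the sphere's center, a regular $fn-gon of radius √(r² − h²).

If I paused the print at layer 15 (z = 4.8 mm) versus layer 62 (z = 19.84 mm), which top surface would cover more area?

Layer 15 (z = 4.8): the cube is present — its section is the full 4×16 rectangle (area 64.00 mm²); the sphere at (-1.5, -1) is not intersected at this z (|z−center|=14.200 > r=6); Taking the union: only the 4×16 cube is present, so the union is just that shape — area = 64.00 mm². So its area = 64.00 mm². Layer 62 (z = 19.84): the cube is absent (z outside [0, 17]); the sphere at (-1.5, -1): section is a regular 16-gon, circumradius = √(r²−h²) = √(6²−0.84²) = 5.941 (area = (16/2)·5.941²·sin(360°/16) = 108.05 mm²); Taking the union: only the r=6 sphere at (-1.5, -1) is present, so the union is just that shape — area = 108.05 mm². So its area = 108.05 mm². Layer 62 is larger (108.05 vs 64.00 mm²).

layer 62 (z = 19.84 mm)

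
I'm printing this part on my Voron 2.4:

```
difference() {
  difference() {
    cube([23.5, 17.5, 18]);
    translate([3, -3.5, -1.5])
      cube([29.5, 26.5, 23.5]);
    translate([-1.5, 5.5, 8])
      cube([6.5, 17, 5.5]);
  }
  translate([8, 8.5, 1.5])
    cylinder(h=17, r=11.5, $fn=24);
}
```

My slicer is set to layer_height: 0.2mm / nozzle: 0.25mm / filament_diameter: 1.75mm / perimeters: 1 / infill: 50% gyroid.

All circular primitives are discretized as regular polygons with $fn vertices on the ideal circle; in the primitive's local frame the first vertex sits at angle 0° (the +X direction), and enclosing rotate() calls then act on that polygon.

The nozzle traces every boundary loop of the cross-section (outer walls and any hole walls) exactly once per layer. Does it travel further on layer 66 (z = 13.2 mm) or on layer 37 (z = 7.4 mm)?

layer 37 (z = 7.4 mm)

Layer 66 (z = 13.2): the 23.5×17.5 cube contributes its full rectangle (perimeter 82.00 mm); the cube at (3, -3.5) (footprint 29.5×26.5) is included at this height (perimeter 112.00 mm); the 6.5×17 cube at (-1.5, 5.5) contributes its full rectangle (perimeter 47.00 mm); Subtracting the remaining from the first: starting from the 23.5×17.5 cube, the 29.5×26.5 cube at (3, -3.5) partially overlaps it — only the 358.75 mm² overlap (of its 781.75 mm²) is removed, clipping the outline; the 6.5×17 cube at (-1.5, 5.5) partially overlaps it — only the 36.00 mm² overlap (of its 110.50 mm²) is removed, clipping the outline — boundary = 17.00 mm; the cylinder at (8, 8.5): section is a regular 24-gon, circumradius r=11.5 (perimeter = 2·24·11.500·sin(180°/24) = 72.05 mm); Taking the first minus the rest: starting from that combined region, the r=11.5 cylinder at (8, 8.5) partially overlaps it — only the 16.45 mm² overlap (of its 410.75 mm²) is removed, clipping the outline — boundary = 1.05 mm. So its perimeter = 1.05 mm. Layer 37 (z = 7.4): the cube (footprint 23.5×17.5) is included at this height (perimeter 82.00 mm); the 29.5×26.5 cube at (3, -3.5) contributes its full rectangle (perimeter 112.00 mm); the cube at (-1.5, 5.5) is not intersected at this z (z outside [8, 13.5]); Subtracting the remaining from the first: starting from the 23.5×17.5 cube, the 29.5×26.5 cube at (3, -3.5) partially overlaps it — only the 358.75 mm² overlap (of its 781.75 mm²) is removed, clipping the outline — boundary = 41.00 mm; the r=11.5 cylinder at (8, 8.5) contributes a regular 24-gon of circumradius 11.5 (perimeter = 2·24·11.500·sin(180°/24) = 72.05 mm); Taking the first minus the rest: starting from that combined region, the r=11.5 cylinder at (8, 8.5) partially overlaps it — only the 52.07 mm² overlap (of its 410.75 mm²) is removed, clipping the outline — boundary = 4.08 mm. So its perimeter = 4.08 mm. Layer 37 is larger (4.08 vs 1.05 mm).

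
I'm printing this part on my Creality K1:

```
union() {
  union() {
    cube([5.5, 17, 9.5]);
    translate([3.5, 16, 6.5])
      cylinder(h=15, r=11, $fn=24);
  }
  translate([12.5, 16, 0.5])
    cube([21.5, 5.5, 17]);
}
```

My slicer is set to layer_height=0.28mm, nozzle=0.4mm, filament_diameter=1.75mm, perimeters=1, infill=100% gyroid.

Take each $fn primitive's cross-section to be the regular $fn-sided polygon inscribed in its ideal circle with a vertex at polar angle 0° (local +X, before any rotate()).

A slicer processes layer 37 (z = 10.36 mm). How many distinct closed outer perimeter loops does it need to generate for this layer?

At z = 10.36 mm: the cube does not reach this height (z outside [0, 9.5]); the cylinder at (3.5, 16): section is a regular 24-gon, circumradius r=11; Merging all regions: only the r=11 cylinder at (3.5, 16) is present, so the union is just that shape — 1 connected region; the 21.5×5.5 cube at (12.5, 16) contributes its full rectangle; Taking the union: the regions partially overlap (shared area 8.01 mm²), so overlapping operands fuse into one piece — 1 connected region. The result has 1 disconnected region.

1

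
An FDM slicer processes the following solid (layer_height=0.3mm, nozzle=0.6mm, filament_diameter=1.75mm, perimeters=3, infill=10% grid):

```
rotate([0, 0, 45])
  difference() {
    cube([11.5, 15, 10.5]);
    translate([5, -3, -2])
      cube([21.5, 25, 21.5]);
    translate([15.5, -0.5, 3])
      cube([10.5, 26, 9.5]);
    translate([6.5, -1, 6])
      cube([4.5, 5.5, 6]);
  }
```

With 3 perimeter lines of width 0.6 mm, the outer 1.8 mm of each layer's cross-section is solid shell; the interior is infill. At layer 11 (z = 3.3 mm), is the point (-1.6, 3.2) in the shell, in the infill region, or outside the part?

At z = 3.3 mm: the cube (footprint 11.5×15) is included at this height; the cube at (5, -3) is present — its section is the full 21.5×25 rectangle; the cube at (15.5, -0.5) (footprint 10.5×26) is included at this height; the cube at (6.5, -1) does not reach this height (z outside [6, 12]); Subtracting the remaining from the first: starting from the 11.5×15 cube, the 21.5×25 cube at (5, -3) partially overlaps it — only the 97.50 mm² overlap (of its 537.50 mm²) is removed, clipping the outline; the 10.5×26 cube at (15.5, -0.5) misses the remaining region (no effect) — 1 connected region; (rotated 45° about Z; rotation is an isometry so areas/perimeters/island counts are preserved). Overall, the cross-section is a single solid region. Undo the 45° rotation: the query point maps to (1.131, 3.394) in the un-rotated model frame. The nearest boundary edge runs (0.00, 0.00)→(0.00, 15.00); distance from the point to it = 1.13 mm. The point is inside the cross-section, 1.13 mm from the nearest boundary — within the 1.8 mm shell band (3 × 0.6).

shell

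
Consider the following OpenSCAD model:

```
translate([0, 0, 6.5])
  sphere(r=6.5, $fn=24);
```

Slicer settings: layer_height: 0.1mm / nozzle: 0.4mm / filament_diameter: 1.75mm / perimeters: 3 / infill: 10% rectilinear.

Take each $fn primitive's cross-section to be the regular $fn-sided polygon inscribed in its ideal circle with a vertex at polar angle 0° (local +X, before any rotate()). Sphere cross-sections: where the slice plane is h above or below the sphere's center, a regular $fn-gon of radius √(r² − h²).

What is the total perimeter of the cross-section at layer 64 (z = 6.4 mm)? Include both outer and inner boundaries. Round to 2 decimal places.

At z = 6.4 mm: the r=6.5 sphere contributes a regular 24-gon of circumradius √(6.5²−0.1²) = 6.499 (perimeter = 2·24·6.499·sin(180°/24) = 40.72 mm). Overall, the cross-section is a single solid region. Total boundary length (outer) = 40.72 mm.

40.72 mm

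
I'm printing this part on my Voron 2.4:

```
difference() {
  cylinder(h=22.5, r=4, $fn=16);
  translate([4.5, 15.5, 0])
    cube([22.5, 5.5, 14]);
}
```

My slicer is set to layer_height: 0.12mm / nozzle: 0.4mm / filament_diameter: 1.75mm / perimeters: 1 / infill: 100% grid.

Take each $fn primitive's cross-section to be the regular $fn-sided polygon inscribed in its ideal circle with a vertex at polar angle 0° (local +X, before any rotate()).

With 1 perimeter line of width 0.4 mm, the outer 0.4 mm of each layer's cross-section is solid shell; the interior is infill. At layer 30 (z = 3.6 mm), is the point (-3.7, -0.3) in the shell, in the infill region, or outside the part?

At z = 3.6 mm: the r=4 cylinder gives a regular 16-gon of circumradius 4 (constant along its height); the cube at (4.5, 15.5) (footprint 22.5×5.5) is included at this height; After the difference (first − rest): starting from the r=4 cylinder, the 22.5×5.5 cube at (4.5, 15.5) misses the remaining region (no effect) — 1 connected region. Overall, the cross-section is a single solid region. The nearest boundary edge runs (-3.70, -1.53)→(-4.00, 0.00); distance from the point to it = 0.24 mm. The point is inside the cross-section, 0.24 mm from the nearest boundary — within the 0.4 mm shell band (1 × 0.4).

shell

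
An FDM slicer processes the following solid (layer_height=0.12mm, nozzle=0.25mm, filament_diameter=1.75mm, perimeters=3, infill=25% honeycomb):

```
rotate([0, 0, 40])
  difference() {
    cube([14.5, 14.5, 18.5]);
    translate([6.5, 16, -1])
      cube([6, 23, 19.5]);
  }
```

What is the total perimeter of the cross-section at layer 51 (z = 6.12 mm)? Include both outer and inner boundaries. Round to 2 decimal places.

58.00 mm

At z = 6.12 mm: the 14.5×14.5 cube contributes its full rectangle (perimeter 58.00 mm); the 6×23 cube at (6.5, 16) contributes its full rectangle (perimeter 58.00 mm); Taking the first minus the rest: starting from the 14.5×14.5 cube, the 6×23 cube at (6.5, 16) misses the remaining region (no effect) — boundary = 58.00 mm; (rotated 40° about Z; rotation is an isometry so areas/perimeters/island counts are preserved). Overall, the cross-section is a single solid region. Total boundary length (outer) = 58.00 mm.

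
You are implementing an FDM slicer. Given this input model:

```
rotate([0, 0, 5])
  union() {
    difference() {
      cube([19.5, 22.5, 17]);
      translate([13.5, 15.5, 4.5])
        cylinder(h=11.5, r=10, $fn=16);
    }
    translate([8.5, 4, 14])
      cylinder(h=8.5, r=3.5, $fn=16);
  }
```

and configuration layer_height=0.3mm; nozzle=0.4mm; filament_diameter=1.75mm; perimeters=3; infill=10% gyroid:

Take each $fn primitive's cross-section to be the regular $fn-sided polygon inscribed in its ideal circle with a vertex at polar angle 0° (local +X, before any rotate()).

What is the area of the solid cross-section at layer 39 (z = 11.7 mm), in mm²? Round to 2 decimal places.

At z = 11.7 mm: the cube (footprint 19.5×22.5) is included at this height (area 438.75 mm²); the r=10 cylinder at (13.5, 15.5) gives a regular 16-gon of circumradius 10 (constant along its height) (area = (16/2)·10.000²·sin(360°/16) = 306.15 mm²); Taking the first minus the rest: starting from the 19.5×22.5 cube (438.75 mm²), the r=10 cylinder at (13.5, 15.5) partially overlaps it — only the 236.61 mm² overlap (of its 306.15 mm²) is removed, clipping the outline — area = 202.14 mm²; the cylinder at (8.5, 4) is absent (z outside [14, 22.5]); Merging all regions: only that combined region is present, so the union is just that shape — area = 202.14 mm²; (whole slice rotated 5° about Z — lengths, areas and connectivity unchanged). Overall, the cross-section is a single solid region. Net area = 202.14 mm².

202.14 mm²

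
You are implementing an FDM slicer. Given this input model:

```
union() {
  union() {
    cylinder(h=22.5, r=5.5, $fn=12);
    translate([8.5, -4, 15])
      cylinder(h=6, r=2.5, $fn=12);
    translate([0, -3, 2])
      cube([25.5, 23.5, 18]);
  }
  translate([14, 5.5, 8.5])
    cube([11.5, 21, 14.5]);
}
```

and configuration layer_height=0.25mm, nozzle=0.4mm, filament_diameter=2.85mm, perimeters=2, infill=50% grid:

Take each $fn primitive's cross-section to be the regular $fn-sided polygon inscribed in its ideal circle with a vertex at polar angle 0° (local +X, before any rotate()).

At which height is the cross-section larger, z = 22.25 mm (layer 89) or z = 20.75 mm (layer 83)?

Layer 89 (z = 22.25): the cylinder: section is a regular 12-gon, circumradius r=5.5 (area = (12/2)·5.500²·sin(360°/12) = 90.75 mm²); the cylinder at (8.5, -4) is absent (z outside [15, 21]); the cube at (0, -3) is not intersected at this z (z outside [2, 20]); Taking the union: only the r=5.5 cylinder is present, so the union is just that shape — area = 90.75 mm²; the 11.5×21 cube at (14, 5.5) contributes its full rectangle (area 241.50 mm²); Merging all regions: the 2 present regions are separate (no shared area or edge), so areas and boundary lengths simply add and each stays a separate island — area = 332.25 mm². So its area = 332.25 mm². Layer 83 (z = 20.75): the r=5.5 cylinder gives a regular 12-gon of circumradius 5.5 (constant along its height) (area = (12/2)·5.500²·sin(360°/12) = 90.75 mm²); the cylinder at (8.5, -4): section is a regular 12-gon, circumradius r=2.5 (area = (12/2)·2.500²·sin(360°/12) = 18.75 mm²); the cube at (0, -3) is not intersected at this z (z outside [2, 20]); Combining (union): the 2 present regions are separate (no shared area or edge), so areas and boundary lengths simply add and each stays a separate island — area = 109.50 mm²; the cube at (14, 5.5) is present — its section is the full 11.5×21 rectangle (area 241.50 mm²); Taking the union: the 2 present regions are separate (no shared area or edge), so areas and boundary lengths simply add and each stays a separate island — area = 351.00 mm². So its area = 351.00 mm². Layer 83 is larger (351.00 vs 332.25 mm²).

layer 83 (z = 20.75 mm)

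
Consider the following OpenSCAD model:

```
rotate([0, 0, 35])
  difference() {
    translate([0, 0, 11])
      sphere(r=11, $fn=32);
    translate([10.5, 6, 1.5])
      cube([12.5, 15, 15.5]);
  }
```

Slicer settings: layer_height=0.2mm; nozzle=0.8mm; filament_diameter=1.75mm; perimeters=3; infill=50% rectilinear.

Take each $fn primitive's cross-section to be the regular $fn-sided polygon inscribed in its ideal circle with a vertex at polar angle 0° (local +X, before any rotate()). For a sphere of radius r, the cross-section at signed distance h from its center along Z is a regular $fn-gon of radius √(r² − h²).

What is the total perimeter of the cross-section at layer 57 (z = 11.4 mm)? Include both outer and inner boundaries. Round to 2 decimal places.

At z = 11.4 mm: the r=11 sphere slices to a regular 32-gon of circumradius 10.993 (√(r²−h²) with h=0.4 from center) (perimeter = 2·32·10.993·sin(180°/32) = 68.96 mm); the 12.5×15 cube at (10.5, 6) contributes its full rectangle (perimeter 55.00 mm); Subtracting the remaining from the first: starting from the r=11 sphere, the 12.5×15 cube at (10.5, 6) misses the remaining region (no effect) — boundary = 68.96 mm; (whole slice rotated 35° about Z — lengths, areas and connectivity unchanged). Overall, the cross-section is a single solid region. Total boundary length (outer) = 68.96 mm.

68.96 mm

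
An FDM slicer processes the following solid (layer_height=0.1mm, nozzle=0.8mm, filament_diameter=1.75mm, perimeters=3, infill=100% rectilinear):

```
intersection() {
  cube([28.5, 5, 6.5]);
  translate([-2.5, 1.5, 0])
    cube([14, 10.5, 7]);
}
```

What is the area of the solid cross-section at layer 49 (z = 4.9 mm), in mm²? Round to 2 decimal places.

At z = 4.9 mm: the 28.5×5 cube contributes its full rectangle (area 142.50 mm²); the 14×10.5 cube at (-2.5, 1.5) contributes its full rectangle (area 147.00 mm²); After intersecting: the 14×10.5 cube at (-2.5, 1.5) partially overlaps the 28.5×5 cube; clipping to the common part keeps 40.25 mm² — area = 40.25 mm². Overall, the cross-section is a single solid region. Net area = 40.25 mm².

40.25 mm²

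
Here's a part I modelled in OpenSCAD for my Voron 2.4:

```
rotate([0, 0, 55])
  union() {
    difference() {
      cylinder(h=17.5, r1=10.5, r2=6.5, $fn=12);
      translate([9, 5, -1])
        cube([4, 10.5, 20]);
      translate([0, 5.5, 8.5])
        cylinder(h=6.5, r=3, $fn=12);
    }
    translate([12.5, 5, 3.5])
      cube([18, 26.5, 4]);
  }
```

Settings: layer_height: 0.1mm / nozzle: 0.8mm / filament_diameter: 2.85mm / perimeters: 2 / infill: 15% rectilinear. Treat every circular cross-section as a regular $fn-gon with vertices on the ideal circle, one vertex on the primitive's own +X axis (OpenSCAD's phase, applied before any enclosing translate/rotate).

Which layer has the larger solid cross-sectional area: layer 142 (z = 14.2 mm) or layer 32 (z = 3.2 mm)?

layer 32 (z = 3.2 mm)

Layer 142 (z = 14.2): the cone (r1=10.5→r2=6.5) has section circumradius 7.254 here — a regular 12-gon (area = (12/2)·7.254²·sin(360°/12) = 157.87 mm²); the 4×10.5 cube at (9, 5) contributes its full rectangle (area 42.00 mm²); the cylinder at (0, 5.5): section is a regular 12-gon, circumradius r=3 (area = (12/2)·3.000²·sin(360°/12) = 27.00 mm²); Taking the first minus the rest: starting from the cone (157.87 mm²), the 4×10.5 cube at (9, 5) misses the remaining region (no effect); the r=3 cylinder at (0, 5.5) partially overlaps it — only the 21.35 mm² overlap (of its 27.00 mm²) is removed, clipping the outline — area = 136.52 mm²; the cube at (12.5, 5) is absent (z outside [3.5, 7.5]); Merging all regions: only that combined region is present, so the union is just that shape — area = 136.52 mm²; (rotated 55° about Z; rotation is an isometry so areas/perimeters/island counts are preserved). So its area = 136.52 mm². Layer 32 (z = 3.2): the cone contributes a regular 12-gon of circumradius 9.769 (interpolated between r1=10.5 and r2=6.5 at t=0.183) (area = (12/2)·9.769²·sin(360°/12) = 286.27 mm²); the cube at (9, 5) is present — its section is the full 4×10.5 rectangle (area 42.00 mm²); the cylinder at (0, 5.5) does not reach this height (z outside [8.5, 15]); Subtracting the remaining from the first: starting from the cone (286.27 mm²), the 4×10.5 cube at (9, 5) misses the remaining region (no effect) — area = 286.27 mm²; the cube at (12.5, 5) is absent (z outside [3.5, 7.5]); Merging all regions: only that combined region is present, so the union is just that shape — area = 286.27 mm²; (whole slice rotated 55° about Z — lengths, areas and connectivity unchanged). So its area = 286.27 mm². Layer 32 is larger (286.27 vs 136.52 mm²).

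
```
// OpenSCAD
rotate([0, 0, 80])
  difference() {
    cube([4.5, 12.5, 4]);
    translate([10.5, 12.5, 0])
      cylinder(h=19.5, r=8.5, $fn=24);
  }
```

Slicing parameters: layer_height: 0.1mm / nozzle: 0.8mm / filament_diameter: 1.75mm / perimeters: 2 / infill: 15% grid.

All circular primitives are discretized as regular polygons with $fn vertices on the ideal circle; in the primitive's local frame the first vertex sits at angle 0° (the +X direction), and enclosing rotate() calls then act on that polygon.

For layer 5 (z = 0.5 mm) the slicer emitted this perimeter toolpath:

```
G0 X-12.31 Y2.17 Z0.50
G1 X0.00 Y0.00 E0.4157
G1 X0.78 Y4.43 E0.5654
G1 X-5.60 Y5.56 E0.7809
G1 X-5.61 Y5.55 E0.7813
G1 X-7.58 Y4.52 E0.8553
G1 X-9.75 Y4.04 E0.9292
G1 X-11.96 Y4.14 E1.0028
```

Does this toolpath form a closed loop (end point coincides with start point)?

Start point (G0): (-12.31, 2.17). End point (last G1): the path does not return to the start — open.

no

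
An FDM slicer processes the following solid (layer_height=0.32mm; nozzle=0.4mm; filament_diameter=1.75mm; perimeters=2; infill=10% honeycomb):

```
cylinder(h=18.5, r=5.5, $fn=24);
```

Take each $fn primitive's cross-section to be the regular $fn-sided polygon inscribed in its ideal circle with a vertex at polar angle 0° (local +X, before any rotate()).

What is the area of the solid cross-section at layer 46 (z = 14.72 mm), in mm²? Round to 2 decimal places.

93.95 mm²

At z = 14.72 mm: the r=5.5 cylinder contributes a regular 24-gon of circumradius 5.5 (area = (24/2)·5.500²·sin(360°/24) = 93.95 mm²). Overall, the cross-section is a single solid region. Net area = 93.95 mm².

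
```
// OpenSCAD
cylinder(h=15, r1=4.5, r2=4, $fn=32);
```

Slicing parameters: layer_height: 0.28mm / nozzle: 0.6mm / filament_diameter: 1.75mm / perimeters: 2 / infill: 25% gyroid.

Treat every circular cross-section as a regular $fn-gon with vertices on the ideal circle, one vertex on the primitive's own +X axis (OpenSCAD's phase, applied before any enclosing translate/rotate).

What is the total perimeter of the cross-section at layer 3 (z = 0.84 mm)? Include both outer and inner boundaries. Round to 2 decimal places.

28.05 mm

At z = 0.84 mm: the cone: at t=0.056 of its height the radius interpolates to r₁+(r₂−r₁)t = 4.472, giving a regular 32-gon of that circumradius (perimeter = 2·32·4.472·sin(180°/32) = 28.05 mm). Overall, the cross-section is a single solid region. Total boundary length (outer) = 28.05 mm.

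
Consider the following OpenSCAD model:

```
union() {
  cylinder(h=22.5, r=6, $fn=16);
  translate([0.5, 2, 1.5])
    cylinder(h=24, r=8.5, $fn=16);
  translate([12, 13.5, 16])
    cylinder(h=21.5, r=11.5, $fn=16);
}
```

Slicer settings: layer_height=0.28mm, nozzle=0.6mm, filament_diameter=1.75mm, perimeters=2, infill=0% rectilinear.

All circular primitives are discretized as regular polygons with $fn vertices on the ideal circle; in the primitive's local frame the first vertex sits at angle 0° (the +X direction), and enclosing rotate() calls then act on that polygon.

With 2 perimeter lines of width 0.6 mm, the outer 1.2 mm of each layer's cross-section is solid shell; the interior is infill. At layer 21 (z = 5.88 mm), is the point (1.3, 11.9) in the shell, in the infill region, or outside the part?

outside

At z = 5.88 mm: the r=6 cylinder contributes a regular 16-gon of circumradius 6; the r=8.5 cylinder at (0.5, 2) contributes a regular 16-gon of circumradius 8.5; the cylinder at (12, 13.5) is absent (z outside [16, 37.5]); Merging all regions: the r=6 cylinder lies entirely inside the r=8.5 cylinder at (0.5, 2), so the union is just the r=8.5 cylinder at (0.5, 2) — 1 connected region. Overall, the cross-section is a single solid region. The nearest boundary edge runs (0.50, 10.50)→(3.75, 9.85); distance from the point to it = 1.53 mm. The point is not inside any of the regions above, so it lies outside the cross-section (1.53 mm from the nearest boundary).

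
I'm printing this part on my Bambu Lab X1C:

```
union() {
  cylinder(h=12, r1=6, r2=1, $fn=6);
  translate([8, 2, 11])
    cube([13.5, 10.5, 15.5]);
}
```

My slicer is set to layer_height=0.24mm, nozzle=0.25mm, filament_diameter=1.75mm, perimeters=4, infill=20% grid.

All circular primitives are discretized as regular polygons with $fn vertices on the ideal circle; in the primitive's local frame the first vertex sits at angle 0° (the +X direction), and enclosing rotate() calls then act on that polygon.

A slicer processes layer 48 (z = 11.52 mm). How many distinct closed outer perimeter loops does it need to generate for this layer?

2

At z = 11.52 mm: the cone contributes a regular 6-gon of circumradius 1.200 (interpolated between r1=6 and r2=1 at t=0.960); the 13.5×10.5 cube at (8, 2) contributes its full rectangle; Taking the union: the 2 present regions are separate (no shared area or edge), so areas and boundary lengths simply add and each stays a separate island — 2 connected regions. The result has 2 disconnected regions.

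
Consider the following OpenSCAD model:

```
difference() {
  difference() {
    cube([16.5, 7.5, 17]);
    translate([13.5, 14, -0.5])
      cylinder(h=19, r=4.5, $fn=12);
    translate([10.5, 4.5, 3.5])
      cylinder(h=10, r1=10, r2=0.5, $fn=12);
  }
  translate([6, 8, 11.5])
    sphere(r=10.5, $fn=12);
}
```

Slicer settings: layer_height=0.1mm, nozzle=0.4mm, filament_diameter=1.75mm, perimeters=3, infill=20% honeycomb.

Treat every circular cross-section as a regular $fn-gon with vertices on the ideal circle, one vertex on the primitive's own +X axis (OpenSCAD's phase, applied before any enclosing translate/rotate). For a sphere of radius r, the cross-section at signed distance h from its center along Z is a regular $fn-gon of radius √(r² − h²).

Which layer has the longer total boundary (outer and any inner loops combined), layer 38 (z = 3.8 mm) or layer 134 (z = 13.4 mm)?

layer 134 (z = 13.4 mm)

Layer 38 (z = 3.8): the cube is present — its section is the full 16.5×7.5 rectangle (perimeter 48.00 mm); the cylinder at (13.5, 14): section is a regular 12-gon, circumradius r=4.5 (perimeter = 2·12·4.500·sin(180°/12) = 27.95 mm); the cone at (10.5, 4.5) (r1=10→r2=0.5) has section circumradius 9.715 here — a regular 12-gon (perimeter = 2·12·9.715·sin(180°/12) = 60.35 mm); Taking the first minus the rest: starting from the 16.5×7.5 cube, the r=4.5 cylinder at (13.5, 14) misses the remaining region (no effect); the cone at (10.5, 4.5) partially overlaps it — only the 113.94 mm² overlap (of its 283.14 mm²) is removed, clipping the outline — boundary = 18.84 mm; the r=10.5 sphere at (6, 8) slices to a regular 12-gon of circumradius 7.139 (√(r²−h²) with h=7.7 from center) (perimeter = 2·12·7.139·sin(180°/12) = 44.34 mm); After the difference (first − rest): starting from that combined region, the r=10.5 sphere at (6, 8) partially overlaps it — only the 4.26 mm² overlap (of its 152.88 mm²) is removed, clipping the outline — boundary = 11.08 mm. So its perimeter = 11.08 mm. Layer 134 (z = 13.4): the cube (footprint 16.5×7.5) is included at this height (perimeter 48.00 mm); the r=4.5 cylinder at (13.5, 14) gives a regular 12-gon of circumradius 4.5 (constant along its height) (perimeter = 2·12·4.500·sin(180°/12) = 27.95 mm); the cone at (10.5, 4.5): at t=0.990 of its height the radius interpolates to r₁+(r₂−r₁)t = 0.595, giving a regular 12-gon of that circumradius (perimeter = 2·12·0.595·sin(180°/12) = 3.70 mm); Subtracting the remaining from the first: starting from the 16.5×7.5 cube, the r=4.5 cylinder at (13.5, 14) misses the remaining region (no effect); the cone at (10.5, 4.5) lies wholly inside it (removes its full 1.06 mm² and its 3.70 mm outline becomes a hole wall) — boundary (outer + 1 inner loop) = 51.70 mm; the r=10.5 sphere at (6, 8) contributes a regular 12-gon of circumradius √(10.5²−1.9²) = 10.327 (perimeter = 2·12·10.327·sin(180°/12) = 64.15 mm); Taking the first minus the rest: starting from that combined region, the r=10.5 sphere at (6, 8) partially overlaps it — only the 109.90 mm² overlap (of its 319.92 mm²) is removed, clipping the outline — boundary = 21.04 mm. So its perimeter = 21.04 mm. Layer 134 is larger (21.04 vs 11.08 mm).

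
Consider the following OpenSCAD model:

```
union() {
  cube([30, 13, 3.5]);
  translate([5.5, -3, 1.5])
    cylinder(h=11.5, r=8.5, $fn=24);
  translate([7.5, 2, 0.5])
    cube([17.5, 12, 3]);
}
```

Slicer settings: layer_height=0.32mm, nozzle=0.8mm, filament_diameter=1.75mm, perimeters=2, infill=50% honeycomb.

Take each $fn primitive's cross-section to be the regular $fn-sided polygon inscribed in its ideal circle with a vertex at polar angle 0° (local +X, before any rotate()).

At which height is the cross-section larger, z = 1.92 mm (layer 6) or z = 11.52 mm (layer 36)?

Layer 6 (z = 1.92): the cube (footprint 30×13) is included at this height (area 390.00 mm²); the cylinder at (5.5, -3): section is a regular 24-gon, circumradius r=8.5 (area = (24/2)·8.500²·sin(360°/24) = 224.40 mm²); the 17.5×12 cube at (7.5, 2) contributes its full rectangle (area 210.00 mm²); Combining (union): the regions partially overlap — summed areas 824.40 mm² minus the doubly-counted overlap 250.23 mm² gives 574.17 mm² — area = 574.17 mm². So its area = 574.17 mm². Layer 36 (z = 11.52): the cube is not intersected at this z (z outside [0, 3.5]); the r=8.5 cylinder at (5.5, -3) gives a regular 24-gon of circumradius 8.5 (constant along its height) (area = (24/2)·8.500²·sin(360°/24) = 224.40 mm²); the cube at (7.5, 2) does not reach this height (z outside [0.5, 3.5]); Merging all regions: only the r=8.5 cylinder at (5.5, -3) is present, so the union is just that shape — area = 224.40 mm². So its area = 224.40 mm². Layer 6 is larger (574.17 vs 224.40 mm²).

layer 6 (z = 1.92 mm)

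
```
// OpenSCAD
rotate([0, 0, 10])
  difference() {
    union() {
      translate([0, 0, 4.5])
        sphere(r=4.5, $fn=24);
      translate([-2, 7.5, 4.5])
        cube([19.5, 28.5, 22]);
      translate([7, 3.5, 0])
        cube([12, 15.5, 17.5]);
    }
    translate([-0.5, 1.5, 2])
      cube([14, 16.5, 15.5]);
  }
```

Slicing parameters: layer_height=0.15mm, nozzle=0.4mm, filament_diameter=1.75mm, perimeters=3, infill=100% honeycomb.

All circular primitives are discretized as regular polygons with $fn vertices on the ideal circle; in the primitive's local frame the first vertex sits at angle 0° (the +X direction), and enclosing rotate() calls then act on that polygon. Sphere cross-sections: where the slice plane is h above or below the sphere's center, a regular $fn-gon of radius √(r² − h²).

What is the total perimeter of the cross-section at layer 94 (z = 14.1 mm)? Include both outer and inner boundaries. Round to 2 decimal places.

128.00 mm

At z = 14.1 mm: the sphere is absent (|z−center|=9.600 > r=4.5); the cube at (-2, 7.5) is present — its section is the full 19.5×28.5 rectangle (perimeter 96.00 mm); the cube at (7, 3.5) is present — its section is the full 12×15.5 rectangle (perimeter 55.00 mm); Taking the union: the regions partially overlap (shared area 120.75 mm²), so the edge portions inside another operand are dropped and the merged outline is re-measured after clipping — boundary = 107.00 mm; the 14×16.5 cube at (-0.5, 1.5) contributes its full rectangle (perimeter 61.00 mm); After the difference (first − rest): starting from that combined region, the 14×16.5 cube at (-0.5, 1.5) partially overlaps it — only the 173.00 mm² overlap (of its 231.00 mm²) is removed, clipping the outline — boundary = 128.00 mm; (whole slice rotated 10° about Z — lengths, areas and connectivity unchanged). Overall, the cross-section is a single solid region. Total boundary length (outer) = 128.00 mm.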